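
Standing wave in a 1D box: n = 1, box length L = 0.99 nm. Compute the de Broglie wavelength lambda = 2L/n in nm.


lambda = 2L / n
= 2 * 0.99 / 1
= 1.98 / 1
= 1.98 nm

1.98


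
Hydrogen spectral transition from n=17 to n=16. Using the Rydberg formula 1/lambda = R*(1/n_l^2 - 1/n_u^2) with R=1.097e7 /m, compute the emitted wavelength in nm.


1/lambda = R * (1/n_l^2 - 1/n_u^2)
= 1.097e7 * (1/16^2 - 1/17^2)
= 1.097e7 * (0.003906 - 0.00346)
= 1.097e7 * 0.000446
= 4.8931e+03 /m
lambda = 1 / 4.8931e+03 = 204370.045 nm

204370.045


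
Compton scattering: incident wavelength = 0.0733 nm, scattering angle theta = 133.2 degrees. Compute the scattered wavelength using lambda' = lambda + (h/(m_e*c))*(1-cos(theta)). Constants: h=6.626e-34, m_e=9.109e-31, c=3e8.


Compton wavelength: h/(m_e*c) = 2.4247e-12 m
d_lambda = 2.4247e-12 * (1 - cos(133.2 deg))
= 2.4247e-12 * 1.684547
= 4.0845e-12 m = 0.004085 nm
lambda' = 0.0733 + 0.004085
= 0.077385 nm

0.077385


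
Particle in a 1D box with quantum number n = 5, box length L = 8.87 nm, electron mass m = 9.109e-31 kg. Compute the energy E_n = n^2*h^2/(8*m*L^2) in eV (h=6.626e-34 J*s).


E = n^2 * h^2 / (8 * m * L^2)
= 5^2 * (6.626e-34)^2 / (8 * 9.109e-31 * (8.87e-9)^2)
= 25 * 4.3904e-67 / (8 * 9.109e-31 * 7.8677e-17)
= 1.9144e-20 J
= 0.1195 eV

0.1195


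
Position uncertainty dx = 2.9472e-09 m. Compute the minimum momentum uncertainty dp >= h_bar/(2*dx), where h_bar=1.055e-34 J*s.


dp = h_bar / (2 * dx)
= 1.055e-34 / (2 * 2.9472e-09)
= 1.055e-34 / 5.8944e-09
= 1.7898e-26 kg*m/s

1.7898e-26


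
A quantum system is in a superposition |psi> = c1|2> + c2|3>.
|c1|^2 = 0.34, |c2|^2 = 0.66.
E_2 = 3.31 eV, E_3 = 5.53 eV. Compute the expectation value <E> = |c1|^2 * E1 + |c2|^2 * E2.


<E> = |c1|^2 * E1 + |c2|^2 * E2
= 0.34 * 3.31 + 0.66 * 5.53
= 1.1254 + 3.6498
= 4.7752 eV

4.7752


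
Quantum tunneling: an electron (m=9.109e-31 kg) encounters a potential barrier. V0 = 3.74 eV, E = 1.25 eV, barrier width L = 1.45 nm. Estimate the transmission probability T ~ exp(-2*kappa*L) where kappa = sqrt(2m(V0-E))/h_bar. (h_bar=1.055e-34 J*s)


V0 - E = 2.49 eV = 3.9890e-19 J
kappa = sqrt(2 * m * (V0-E)) / h_bar
= sqrt(2 * 9.109e-31 * 3.9890e-19) / 1.055e-34
= 8.0803e+09 /m
2*kappa*L = 2 * 8.0803e+09 * 1.45e-9
= 23.4329
T = exp(-23.4329) = 6.655836e-11

6.655836e-11


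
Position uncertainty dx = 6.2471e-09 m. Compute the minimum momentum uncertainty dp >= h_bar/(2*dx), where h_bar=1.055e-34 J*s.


dp = h_bar / (2 * dx)
= 1.055e-34 / (2 * 6.2471e-09)
= 1.055e-34 / 1.2494e-08
= 8.4439e-27 kg*m/s

8.4439e-27


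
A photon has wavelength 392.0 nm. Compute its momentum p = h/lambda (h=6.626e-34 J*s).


p = h / lambda
= 6.626e-34 / (392.0e-9)
= 6.626e-34 / 3.9200e-07
= 1.6903e-27 kg*m/s

1.6903e-27


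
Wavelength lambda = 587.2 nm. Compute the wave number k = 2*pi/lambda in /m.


k = 2 * pi / lambda
= 6.2832 / (587.2e-9)
= 6.2832 / 5.8720e-07
= 1.0700e+07 /m

1.0700e+07


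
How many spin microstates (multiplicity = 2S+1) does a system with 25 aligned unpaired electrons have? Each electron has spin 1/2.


Total spin S = N * (1/2) = 25 * 0.5 = 12.5
Spin multiplicity = 2S + 1
= 2 * 12.5 + 1
= 26

26


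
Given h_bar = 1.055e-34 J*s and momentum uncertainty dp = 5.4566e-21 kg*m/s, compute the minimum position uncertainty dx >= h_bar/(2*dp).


dx = h_bar / (2 * dp)
= 1.055e-34 / (2 * 5.4566e-21)
= 1.055e-34 / 1.0913e-20
= 9.6672e-15 m

9.6672e-15


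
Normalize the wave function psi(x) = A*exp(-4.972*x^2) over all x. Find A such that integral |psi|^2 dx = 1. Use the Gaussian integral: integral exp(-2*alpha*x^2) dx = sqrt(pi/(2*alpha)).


integral |psi|^2 dx = A^2 * sqrt(pi/(2*alpha)) = 1
A^2 = sqrt(2*alpha/pi)
= sqrt(2 * 4.972 / pi)
= 1.779122
A = sqrt(1.779122)
= 1.3338

1.3338


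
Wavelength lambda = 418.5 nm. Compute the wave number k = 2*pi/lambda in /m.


k = 2 * pi / lambda
= 6.2832 / (418.5e-9)
= 6.2832 / 4.1850e-07
= 1.5014e+07 /m

1.5014e+07


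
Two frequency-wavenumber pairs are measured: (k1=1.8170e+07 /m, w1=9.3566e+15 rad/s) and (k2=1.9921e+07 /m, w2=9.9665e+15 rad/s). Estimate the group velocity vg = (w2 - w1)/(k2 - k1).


vg = (w2 - w1) / (k2 - k1)
= (9.9665e+15 - 9.3566e+15) / (1.9921e+07 - 1.8170e+07)
= 6.0990e+14 / 1.7510e+06
= 3.4832e+08 m/s

3.4832e+08


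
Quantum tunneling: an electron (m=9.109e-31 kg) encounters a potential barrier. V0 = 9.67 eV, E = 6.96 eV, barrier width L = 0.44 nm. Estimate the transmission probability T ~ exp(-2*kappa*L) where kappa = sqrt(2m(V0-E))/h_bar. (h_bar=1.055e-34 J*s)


V0 - E = 2.71 eV = 4.3414e-19 J
kappa = sqrt(2 * m * (V0-E)) / h_bar
= sqrt(2 * 9.109e-31 * 4.3414e-19) / 1.055e-34
= 8.4297e+09 /m
2*kappa*L = 2 * 8.4297e+09 * 0.44e-9
= 7.4182
T = exp(-7.4182) = 6.002499e-04

6.002499e-04


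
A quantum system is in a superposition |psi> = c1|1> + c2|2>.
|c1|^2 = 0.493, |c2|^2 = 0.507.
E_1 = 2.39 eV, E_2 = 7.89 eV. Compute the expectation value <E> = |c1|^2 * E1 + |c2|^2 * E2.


<E> = |c1|^2 * E1 + |c2|^2 * E2
= 0.493 * 2.39 + 0.507 * 7.89
= 1.1783 + 4.0002
= 5.1785 eV

5.1785


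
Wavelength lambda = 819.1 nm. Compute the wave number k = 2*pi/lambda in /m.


k = 2 * pi / lambda
= 6.2832 / (819.1e-9)
= 6.2832 / 8.1910e-07
= 7.6708e+06 /m

7.6708e+06


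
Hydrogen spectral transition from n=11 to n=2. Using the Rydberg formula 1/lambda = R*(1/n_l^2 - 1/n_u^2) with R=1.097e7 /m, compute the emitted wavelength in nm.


1/lambda = R * (1/n_l^2 - 1/n_u^2)
= 1.097e7 * (1/2^2 - 1/11^2)
= 1.097e7 * (0.25 - 0.008264)
= 1.097e7 * 0.241736
= 2.6518e+06 /m
lambda = 1 / 2.6518e+06 = 377.0968 nm

377.0968


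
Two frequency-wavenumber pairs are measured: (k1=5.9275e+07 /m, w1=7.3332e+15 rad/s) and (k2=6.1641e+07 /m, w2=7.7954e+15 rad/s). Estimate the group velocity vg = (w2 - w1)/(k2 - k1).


vg = (w2 - w1) / (k2 - k1)
= (7.7954e+15 - 7.3332e+15) / (6.1641e+07 - 5.9275e+07)
= 4.6220e+14 / 2.3660e+06
= 1.9535e+08 m/s

1.9535e+08


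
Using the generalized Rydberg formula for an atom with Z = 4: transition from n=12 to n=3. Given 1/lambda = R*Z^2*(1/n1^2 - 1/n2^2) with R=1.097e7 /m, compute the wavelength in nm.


1/lambda = R * Z^2 * (1/n1^2 - 1/n2^2)
= 1.097e7 * 4^2 * (1/3^2 - 1/12^2)
= 1.097e7 * 16 * (0.111111 - 0.006944)
= 1.8283e+07 /m
lambda = 1 / 1.8283e+07
= 54.6946 nm

54.6946


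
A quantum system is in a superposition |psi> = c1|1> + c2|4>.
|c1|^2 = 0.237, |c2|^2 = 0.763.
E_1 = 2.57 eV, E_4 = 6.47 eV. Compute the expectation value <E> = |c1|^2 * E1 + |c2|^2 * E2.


<E> = |c1|^2 * E1 + |c2|^2 * E2
= 0.237 * 2.57 + 0.763 * 6.47
= 0.6091 + 4.9366
= 5.5457 eV

5.5457


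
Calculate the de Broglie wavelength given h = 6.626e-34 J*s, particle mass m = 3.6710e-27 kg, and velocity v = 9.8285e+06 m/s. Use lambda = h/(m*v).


lambda = h / (m * v)
= 6.626e-34 / (3.6710e-27 * 9.8285e+06)
= 6.626e-34 / 3.6080e-20
= 1.8365e-14 m

1.8365e-14


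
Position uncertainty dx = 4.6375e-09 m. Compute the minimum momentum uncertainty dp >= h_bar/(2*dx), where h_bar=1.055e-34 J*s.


dp = h_bar / (2 * dx)
= 1.055e-34 / (2 * 4.6375e-09)
= 1.055e-34 / 9.2750e-09
= 1.1375e-26 kg*m/s

1.1375e-26


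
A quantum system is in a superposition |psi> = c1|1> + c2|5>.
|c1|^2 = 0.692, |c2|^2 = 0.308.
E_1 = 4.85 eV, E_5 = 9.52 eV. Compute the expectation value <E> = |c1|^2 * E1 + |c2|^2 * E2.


<E> = |c1|^2 * E1 + |c2|^2 * E2
= 0.692 * 4.85 + 0.308 * 9.52
= 3.3562 + 2.9322
= 6.2884 eV

6.2884


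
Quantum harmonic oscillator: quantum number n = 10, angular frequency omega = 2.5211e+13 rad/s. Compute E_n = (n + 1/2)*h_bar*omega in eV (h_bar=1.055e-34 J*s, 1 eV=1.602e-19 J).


E = (n + 1/2) * h_bar * omega
= (10 + 0.5) * 1.055e-34 * 2.5211e+13
= 10.5 * 2.6598e-21
= 2.7927e-20 J
= 0.1743 eV

0.1743


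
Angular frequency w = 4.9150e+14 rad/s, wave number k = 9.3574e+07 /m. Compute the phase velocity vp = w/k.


vp = w / k
= 4.9150e+14 / 9.3574e+07
= 5.2525e+06 m/s

5.2525e+06


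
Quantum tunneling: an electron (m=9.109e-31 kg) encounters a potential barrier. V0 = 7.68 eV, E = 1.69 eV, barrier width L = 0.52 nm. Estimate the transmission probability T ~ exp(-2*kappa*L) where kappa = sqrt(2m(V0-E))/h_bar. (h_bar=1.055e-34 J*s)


V0 - E = 5.99 eV = 9.5960e-19 J
kappa = sqrt(2 * m * (V0-E)) / h_bar
= sqrt(2 * 9.109e-31 * 9.5960e-19) / 1.055e-34
= 1.2533e+10 /m
2*kappa*L = 2 * 1.2533e+10 * 0.52e-9
= 13.0339
T = exp(-13.0339) = 2.184889e-06

2.184889e-06


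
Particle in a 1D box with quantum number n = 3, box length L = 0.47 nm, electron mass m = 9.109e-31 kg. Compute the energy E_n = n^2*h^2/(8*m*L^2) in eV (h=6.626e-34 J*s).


E = n^2 * h^2 / (8 * m * L^2)
= 3^2 * (6.626e-34)^2 / (8 * 9.109e-31 * (0.47e-9)^2)
= 9 * 4.3904e-67 / (8 * 9.109e-31 * 2.2090e-19)
= 2.4546e-18 J
= 15.3224 eV

15.3224


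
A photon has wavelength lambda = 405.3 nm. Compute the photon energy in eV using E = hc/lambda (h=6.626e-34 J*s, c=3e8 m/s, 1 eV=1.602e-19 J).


E = hc / lambda
= (6.626e-34)(3e8) / (405.3e-9)
= 1.9878e-25 / 4.0530e-07
= 4.9045e-19 J
Converting to eV: 4.9045e-19 / 1.602e-19
= 3.0615 eV

3.0615


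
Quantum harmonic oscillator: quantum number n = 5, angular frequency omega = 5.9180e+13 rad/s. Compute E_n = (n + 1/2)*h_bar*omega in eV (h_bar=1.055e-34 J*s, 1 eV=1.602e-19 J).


E = (n + 1/2) * h_bar * omega
= (5 + 0.5) * 1.055e-34 * 5.9180e+13
= 5.5 * 6.2435e-21
= 3.4339e-20 J
= 0.2144 eV

0.2144


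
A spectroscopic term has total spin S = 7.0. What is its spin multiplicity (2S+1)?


Spin multiplicity = 2S + 1
= 2 * 7.0 + 1
= 14.0 + 1
= 15

15


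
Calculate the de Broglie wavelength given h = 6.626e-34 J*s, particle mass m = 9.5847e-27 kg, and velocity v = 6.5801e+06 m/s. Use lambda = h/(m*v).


lambda = h / (m * v)
= 6.626e-34 / (9.5847e-27 * 6.5801e+06)
= 6.626e-34 / 6.3068e-20
= 1.0506e-14 m

1.0506e-14


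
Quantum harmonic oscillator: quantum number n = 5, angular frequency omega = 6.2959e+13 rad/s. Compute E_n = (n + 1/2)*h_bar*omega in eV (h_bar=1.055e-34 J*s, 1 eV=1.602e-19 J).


E = (n + 1/2) * h_bar * omega
= (5 + 0.5) * 1.055e-34 * 6.2959e+13
= 5.5 * 6.6422e-21
= 3.6532e-20 J
= 0.228 eV

0.228


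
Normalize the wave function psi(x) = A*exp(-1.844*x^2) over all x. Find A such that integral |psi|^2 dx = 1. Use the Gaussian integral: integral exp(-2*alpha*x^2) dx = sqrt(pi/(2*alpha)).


integral |psi|^2 dx = A^2 * sqrt(pi/(2*alpha)) = 1
A^2 = sqrt(2*alpha/pi)
= sqrt(2 * 1.844 / pi)
= 1.083479
A = sqrt(1.083479)
= 1.0409

1.0409


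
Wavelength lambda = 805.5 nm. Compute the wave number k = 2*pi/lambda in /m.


k = 2 * pi / lambda
= 6.2832 / (805.5e-9)
= 6.2832 / 8.0550e-07
= 7.8004e+06 /m

7.8004e+06


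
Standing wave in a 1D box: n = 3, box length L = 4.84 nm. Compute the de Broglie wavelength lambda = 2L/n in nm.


lambda = 2L / n
= 2 * 4.84 / 3
= 9.68 / 3
= 3.2267 nm

3.2267


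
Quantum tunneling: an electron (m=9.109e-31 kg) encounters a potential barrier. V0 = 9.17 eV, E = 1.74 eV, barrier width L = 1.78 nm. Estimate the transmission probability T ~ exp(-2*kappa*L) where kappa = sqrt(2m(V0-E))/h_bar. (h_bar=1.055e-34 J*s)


V0 - E = 7.43 eV = 1.1903e-18 J
kappa = sqrt(2 * m * (V0-E)) / h_bar
= sqrt(2 * 9.109e-31 * 1.1903e-18) / 1.055e-34
= 1.3958e+10 /m
2*kappa*L = 2 * 1.3958e+10 * 1.78e-9
= 49.6905
T = exp(-49.6905) = 2.628336e-22

2.628336e-22


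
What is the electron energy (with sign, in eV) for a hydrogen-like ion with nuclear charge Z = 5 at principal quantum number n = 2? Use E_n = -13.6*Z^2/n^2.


E_n = -13.6 * Z^2 / n^2
= -13.6 * 5^2 / 2^2
= -13.6 * 25 / 4
= -85.0 eV

-85.0


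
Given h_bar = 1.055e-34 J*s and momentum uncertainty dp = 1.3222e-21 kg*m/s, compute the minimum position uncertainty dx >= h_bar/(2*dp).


dx = h_bar / (2 * dp)
= 1.055e-34 / (2 * 1.3222e-21)
= 1.055e-34 / 2.6444e-21
= 3.9896e-14 m

3.9896e-14


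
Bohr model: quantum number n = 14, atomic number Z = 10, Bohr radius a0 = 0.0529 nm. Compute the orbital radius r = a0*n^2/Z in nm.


r = a0 * n^2 / Z
= 0.0529 * 14^2 / 10
= 0.0529 * 196 / 10
= 1.0368 nm

1.0368


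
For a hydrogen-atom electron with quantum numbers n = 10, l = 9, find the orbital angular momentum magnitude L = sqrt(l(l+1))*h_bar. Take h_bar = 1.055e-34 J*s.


L = sqrt(l*(l+1)) * h_bar
= sqrt(9 * 10) * 1.055e-34
= sqrt(90) * 1.055e-34
= 9.4868 * 1.055e-34
= 1.0009e-33 J*s

1.0009e-33


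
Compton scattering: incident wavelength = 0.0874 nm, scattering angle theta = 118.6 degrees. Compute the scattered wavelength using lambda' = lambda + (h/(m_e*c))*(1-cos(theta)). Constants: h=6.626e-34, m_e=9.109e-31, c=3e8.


Compton wavelength: h/(m_e*c) = 2.4247e-12 m
d_lambda = 2.4247e-12 * (1 - cos(118.6 deg))
= 2.4247e-12 * 1.478692
= 3.5854e-12 m = 0.003585 nm
lambda' = 0.0874 + 0.003585
= 0.090985 nm

0.090985


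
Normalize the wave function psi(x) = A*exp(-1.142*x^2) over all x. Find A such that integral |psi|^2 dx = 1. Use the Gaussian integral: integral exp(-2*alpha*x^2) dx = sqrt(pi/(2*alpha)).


integral |psi|^2 dx = A^2 * sqrt(pi/(2*alpha)) = 1
A^2 = sqrt(2*alpha/pi)
= sqrt(2 * 1.142 / pi)
= 0.852655
A = sqrt(0.852655)
= 0.9234

0.9234


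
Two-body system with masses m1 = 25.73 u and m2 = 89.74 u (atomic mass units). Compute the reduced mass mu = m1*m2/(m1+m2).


mu = m1 * m2 / (m1 + m2)
= 25.73 * 89.74 / (25.73 + 89.74)
= 2309.0102 / 115.47
= 19.9966 u

19.9966


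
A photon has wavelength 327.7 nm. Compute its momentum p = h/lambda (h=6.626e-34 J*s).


p = h / lambda
= 6.626e-34 / (327.7e-9)
= 6.626e-34 / 3.2770e-07
= 2.0220e-27 kg*m/s

2.0220e-27


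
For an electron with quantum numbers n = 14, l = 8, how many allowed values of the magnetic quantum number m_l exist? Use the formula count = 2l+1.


m_l ranges from -l to +l in integer steps
So m_l goes from -8 to +8
Count = 2l + 1 = 2*8 + 1
= 17

17


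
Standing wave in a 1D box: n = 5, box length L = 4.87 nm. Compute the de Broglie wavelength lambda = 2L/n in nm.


lambda = 2L / n
= 2 * 4.87 / 5
= 9.74 / 5
= 1.948 nm

1.948


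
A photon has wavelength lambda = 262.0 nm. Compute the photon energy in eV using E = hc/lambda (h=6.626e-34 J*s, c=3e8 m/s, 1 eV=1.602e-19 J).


E = hc / lambda
= (6.626e-34)(3e8) / (262.0e-9)
= 1.9878e-25 / 2.6200e-07
= 7.5870e-19 J
Converting to eV: 7.5870e-19 / 1.602e-19
= 4.736 eV

4.736


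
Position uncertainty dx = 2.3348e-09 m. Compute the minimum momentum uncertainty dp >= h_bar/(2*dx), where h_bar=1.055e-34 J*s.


dp = h_bar / (2 * dx)
= 1.055e-34 / (2 * 2.3348e-09)
= 1.055e-34 / 4.6696e-09
= 2.2593e-26 kg*m/s

2.2593e-26


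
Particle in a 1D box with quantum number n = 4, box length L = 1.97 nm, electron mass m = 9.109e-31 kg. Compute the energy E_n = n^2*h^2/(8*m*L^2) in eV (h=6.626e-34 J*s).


E = n^2 * h^2 / (8 * m * L^2)
= 4^2 * (6.626e-34)^2 / (8 * 9.109e-31 * (1.97e-9)^2)
= 16 * 4.3904e-67 / (8 * 9.109e-31 * 3.8809e-18)
= 2.4839e-19 J
= 1.5505 eV

1.5505


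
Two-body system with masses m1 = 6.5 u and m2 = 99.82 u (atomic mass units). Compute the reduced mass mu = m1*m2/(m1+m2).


mu = m1 * m2 / (m1 + m2)
= 6.5 * 99.82 / (6.5 + 99.82)
= 648.83 / 106.32
= 6.1026 u

6.1026


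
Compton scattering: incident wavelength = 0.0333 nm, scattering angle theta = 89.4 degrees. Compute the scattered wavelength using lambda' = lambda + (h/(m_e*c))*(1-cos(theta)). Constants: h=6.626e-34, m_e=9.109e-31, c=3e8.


Compton wavelength: h/(m_e*c) = 2.4247e-12 m
d_lambda = 2.4247e-12 * (1 - cos(89.4 deg))
= 2.4247e-12 * 0.989528
= 2.3993e-12 m = 0.002399 nm
lambda' = 0.0333 + 0.002399
= 0.035699 nm

0.035699


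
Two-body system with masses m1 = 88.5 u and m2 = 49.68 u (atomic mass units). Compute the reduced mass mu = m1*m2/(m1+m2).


mu = m1 * m2 / (m1 + m2)
= 88.5 * 49.68 / (88.5 + 49.68)
= 4396.68 / 138.18
= 31.8185 u

31.8185


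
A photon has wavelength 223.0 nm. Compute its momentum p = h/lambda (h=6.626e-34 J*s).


p = h / lambda
= 6.626e-34 / (223.0e-9)
= 6.626e-34 / 2.2300e-07
= 2.9713e-27 kg*m/s

2.9713e-27


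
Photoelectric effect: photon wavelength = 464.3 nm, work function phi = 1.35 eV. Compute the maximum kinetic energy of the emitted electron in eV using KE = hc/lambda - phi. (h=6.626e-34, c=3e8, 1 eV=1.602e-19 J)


E_photon = hc / lambda
= (6.626e-34)(3e8) / (464.3e-9)
= 4.2813e-19 J
= 2.6725 eV
KE = E_photon - phi
= 2.6725 - 1.35
= 1.3225 eV

1.3225


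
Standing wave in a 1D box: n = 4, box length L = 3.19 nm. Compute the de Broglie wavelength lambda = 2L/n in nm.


lambda = 2L / n
= 2 * 3.19 / 4
= 6.38 / 4
= 1.595 nm

1.595


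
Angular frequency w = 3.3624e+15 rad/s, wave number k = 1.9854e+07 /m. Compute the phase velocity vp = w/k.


vp = w / k
= 3.3624e+15 / 1.9854e+07
= 1.6936e+08 m/s

1.6936e+08


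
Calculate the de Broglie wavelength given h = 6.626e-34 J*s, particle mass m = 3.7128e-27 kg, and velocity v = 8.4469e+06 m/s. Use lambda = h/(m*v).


lambda = h / (m * v)
= 6.626e-34 / (3.7128e-27 * 8.4469e+06)
= 6.626e-34 / 3.1362e-20
= 2.1128e-14 m

2.1128e-14


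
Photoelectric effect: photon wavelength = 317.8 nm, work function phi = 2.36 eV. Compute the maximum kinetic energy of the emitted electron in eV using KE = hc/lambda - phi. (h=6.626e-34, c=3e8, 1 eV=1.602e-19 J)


E_photon = hc / lambda
= (6.626e-34)(3e8) / (317.8e-9)
= 6.2549e-19 J
= 3.9044 eV
KE = E_photon - phi
= 3.9044 - 2.36
= 1.5444 eV

1.5444


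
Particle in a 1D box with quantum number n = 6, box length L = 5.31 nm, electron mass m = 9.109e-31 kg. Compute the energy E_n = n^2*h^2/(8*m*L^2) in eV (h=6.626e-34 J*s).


E = n^2 * h^2 / (8 * m * L^2)
= 6^2 * (6.626e-34)^2 / (8 * 9.109e-31 * (5.31e-9)^2)
= 36 * 4.3904e-67 / (8 * 9.109e-31 * 2.8196e-17)
= 7.6923e-20 J
= 0.4802 eV

0.4802


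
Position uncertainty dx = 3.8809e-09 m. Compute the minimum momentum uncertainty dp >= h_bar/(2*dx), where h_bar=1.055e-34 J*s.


dp = h_bar / (2 * dx)
= 1.055e-34 / (2 * 3.8809e-09)
= 1.055e-34 / 7.7618e-09
= 1.3592e-26 kg*m/s

1.3592e-26


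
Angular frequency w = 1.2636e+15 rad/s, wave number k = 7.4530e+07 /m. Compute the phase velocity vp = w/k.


vp = w / k
= 1.2636e+15 / 7.4530e+07
= 1.6954e+07 m/s

1.6954e+07


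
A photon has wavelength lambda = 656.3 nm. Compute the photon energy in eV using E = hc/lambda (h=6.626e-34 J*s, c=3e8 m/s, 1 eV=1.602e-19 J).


E = hc / lambda
= (6.626e-34)(3e8) / (656.3e-9)
= 1.9878e-25 / 6.5630e-07
= 3.0288e-19 J
Converting to eV: 3.0288e-19 / 1.602e-19
= 1.8906 eV

1.8906


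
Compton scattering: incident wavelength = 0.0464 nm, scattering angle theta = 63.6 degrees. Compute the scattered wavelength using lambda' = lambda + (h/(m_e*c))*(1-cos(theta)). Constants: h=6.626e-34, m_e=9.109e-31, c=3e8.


Compton wavelength: h/(m_e*c) = 2.4247e-12 m
d_lambda = 2.4247e-12 * (1 - cos(63.6 deg))
= 2.4247e-12 * 0.555365
= 1.3466e-12 m = 0.001347 nm
lambda' = 0.0464 + 0.001347
= 0.047747 nm

0.047747


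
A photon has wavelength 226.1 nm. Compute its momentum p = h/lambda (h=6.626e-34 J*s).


p = h / lambda
= 6.626e-34 / (226.1e-9)
= 6.626e-34 / 2.2610e-07
= 2.9306e-27 kg*m/s

2.9306e-27


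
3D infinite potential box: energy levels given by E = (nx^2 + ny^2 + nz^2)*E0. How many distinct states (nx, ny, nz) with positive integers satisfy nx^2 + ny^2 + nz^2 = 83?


Enumerate all (nx, ny, nz) with nx^2 + ny^2 + nz^2 = 83:
(1,1,9)
(1,9,1)
(3,5,7)
(3,7,5)
(5,3,7)
(5,7,3)
(7,3,5)
(7,5,3)
(9,1,1)
Total degeneracy = 9

9


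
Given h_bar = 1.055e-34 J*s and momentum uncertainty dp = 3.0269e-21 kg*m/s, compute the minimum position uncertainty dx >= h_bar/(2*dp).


dx = h_bar / (2 * dp)
= 1.055e-34 / (2 * 3.0269e-21)
= 1.055e-34 / 6.0538e-21
= 1.7427e-14 m

1.7427e-14


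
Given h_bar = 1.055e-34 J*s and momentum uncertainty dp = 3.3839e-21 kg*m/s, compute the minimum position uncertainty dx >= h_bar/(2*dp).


dx = h_bar / (2 * dp)
= 1.055e-34 / (2 * 3.3839e-21)
= 1.055e-34 / 6.7678e-21
= 1.5589e-14 m

1.5589e-14


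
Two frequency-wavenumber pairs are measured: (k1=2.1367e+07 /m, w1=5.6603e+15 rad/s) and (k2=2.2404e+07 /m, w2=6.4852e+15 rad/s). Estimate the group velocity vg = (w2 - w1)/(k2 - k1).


vg = (w2 - w1) / (k2 - k1)
= (6.4852e+15 - 5.6603e+15) / (2.2404e+07 - 2.1367e+07)
= 8.2490e+14 / 1.0370e+06
= 7.9547e+08 m/s

7.9547e+08


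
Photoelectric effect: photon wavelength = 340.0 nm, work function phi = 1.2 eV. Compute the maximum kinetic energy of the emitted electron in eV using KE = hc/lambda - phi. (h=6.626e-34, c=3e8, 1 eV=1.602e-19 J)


E_photon = hc / lambda
= (6.626e-34)(3e8) / (340.0e-9)
= 5.8465e-19 J
= 3.6495 eV
KE = E_photon - phi
= 3.6495 - 1.2
= 2.4495 eV

2.4495


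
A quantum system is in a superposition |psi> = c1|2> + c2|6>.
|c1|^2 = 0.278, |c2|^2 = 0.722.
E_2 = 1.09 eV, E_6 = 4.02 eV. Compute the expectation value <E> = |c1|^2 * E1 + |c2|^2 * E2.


<E> = |c1|^2 * E1 + |c2|^2 * E2
= 0.278 * 1.09 + 0.722 * 4.02
= 0.303 + 2.9024
= 3.2055 eV

3.2055


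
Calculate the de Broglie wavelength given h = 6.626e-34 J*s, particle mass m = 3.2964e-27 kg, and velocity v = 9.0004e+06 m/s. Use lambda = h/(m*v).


lambda = h / (m * v)
= 6.626e-34 / (3.2964e-27 * 9.0004e+06)
= 6.626e-34 / 2.9669e-20
= 2.2333e-14 m

2.2333e-14


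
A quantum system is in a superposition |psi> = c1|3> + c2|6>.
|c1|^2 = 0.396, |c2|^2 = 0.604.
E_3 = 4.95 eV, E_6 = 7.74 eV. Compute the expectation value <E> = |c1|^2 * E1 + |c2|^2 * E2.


<E> = |c1|^2 * E1 + |c2|^2 * E2
= 0.396 * 4.95 + 0.604 * 7.74
= 1.9602 + 4.675
= 6.6352 eV

6.6352


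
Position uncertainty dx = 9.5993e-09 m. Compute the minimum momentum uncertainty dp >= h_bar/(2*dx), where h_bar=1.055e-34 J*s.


dp = h_bar / (2 * dx)
= 1.055e-34 / (2 * 9.5993e-09)
= 1.055e-34 / 1.9199e-08
= 5.4952e-27 kg*m/s

5.4952e-27


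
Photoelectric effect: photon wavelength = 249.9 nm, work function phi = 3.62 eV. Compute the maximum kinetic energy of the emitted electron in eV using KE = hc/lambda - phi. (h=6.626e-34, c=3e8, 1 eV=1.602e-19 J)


E_photon = hc / lambda
= (6.626e-34)(3e8) / (249.9e-9)
= 7.9544e-19 J
= 4.9653 eV
KE = E_photon - phi
= 4.9653 - 3.62
= 1.3453 eV

1.3453


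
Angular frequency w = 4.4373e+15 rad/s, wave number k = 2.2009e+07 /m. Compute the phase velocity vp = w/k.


vp = w / k
= 4.4373e+15 / 2.2009e+07
= 2.0161e+08 m/s

2.0161e+08


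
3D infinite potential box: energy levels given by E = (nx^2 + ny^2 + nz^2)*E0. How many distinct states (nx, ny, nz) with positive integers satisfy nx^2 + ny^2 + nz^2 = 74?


Enumerate all (nx, ny, nz) with nx^2 + ny^2 + nz^2 = 74:
(1,3,8)
(1,8,3)
(3,1,8)
(3,4,7)
(3,7,4)
(3,8,1)
(4,3,7)
(4,7,3)
(7,3,4)
(7,4,3)
(8,1,3)
(8,3,1)
Total degeneracy = 12

12


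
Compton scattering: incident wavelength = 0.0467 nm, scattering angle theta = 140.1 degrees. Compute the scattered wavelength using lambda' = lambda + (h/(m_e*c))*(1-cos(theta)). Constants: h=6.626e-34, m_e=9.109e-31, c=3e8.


Compton wavelength: h/(m_e*c) = 2.4247e-12 m
d_lambda = 2.4247e-12 * (1 - cos(140.1 deg))
= 2.4247e-12 * 1.767165
= 4.2849e-12 m = 0.004285 nm
lambda' = 0.0467 + 0.004285
= 0.050985 nm

0.050985


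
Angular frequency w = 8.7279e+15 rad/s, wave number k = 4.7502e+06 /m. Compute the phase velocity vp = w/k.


vp = w / k
= 8.7279e+15 / 4.7502e+06
= 1.8374e+09 m/s

1.8374e+09


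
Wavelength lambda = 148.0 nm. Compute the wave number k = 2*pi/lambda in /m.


k = 2 * pi / lambda
= 6.2832 / (148.0e-9)
= 6.2832 / 1.4800e-07
= 4.2454e+07 /m

4.2454e+07


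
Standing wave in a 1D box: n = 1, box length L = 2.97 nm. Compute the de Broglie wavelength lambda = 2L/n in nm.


lambda = 2L / n
= 2 * 2.97 / 1
= 5.94 / 1
= 5.94 nm

5.94


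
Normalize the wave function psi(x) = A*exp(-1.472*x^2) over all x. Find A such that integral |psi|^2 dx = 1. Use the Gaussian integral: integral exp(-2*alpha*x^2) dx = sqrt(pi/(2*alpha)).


integral |psi|^2 dx = A^2 * sqrt(pi/(2*alpha)) = 1
A^2 = sqrt(2*alpha/pi)
= sqrt(2 * 1.472 / pi)
= 0.968041
A = sqrt(0.968041)
= 0.9839

0.9839


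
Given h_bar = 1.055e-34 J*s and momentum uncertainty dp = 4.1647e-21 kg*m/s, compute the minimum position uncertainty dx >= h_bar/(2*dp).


dx = h_bar / (2 * dp)
= 1.055e-34 / (2 * 4.1647e-21)
= 1.055e-34 / 8.3294e-21
= 1.2666e-14 m

1.2666e-14


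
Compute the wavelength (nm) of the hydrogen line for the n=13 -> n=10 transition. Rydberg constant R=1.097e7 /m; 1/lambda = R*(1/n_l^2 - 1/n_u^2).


1/lambda = R * (1/n_l^2 - 1/n_u^2)
= 1.097e7 * (1/10^2 - 1/13^2)
= 1.097e7 * (0.01 - 0.005917)
= 1.097e7 * 0.004083
= 4.4789e+04 /m
lambda = 1 / 4.4789e+04 = 22327.0316 nm

22327.0316


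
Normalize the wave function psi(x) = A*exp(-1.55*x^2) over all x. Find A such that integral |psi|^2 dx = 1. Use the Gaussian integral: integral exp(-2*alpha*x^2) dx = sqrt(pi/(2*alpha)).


integral |psi|^2 dx = A^2 * sqrt(pi/(2*alpha)) = 1
A^2 = sqrt(2*alpha/pi)
= sqrt(2 * 1.55 / pi)
= 0.993358
A = sqrt(0.993358)
= 0.9967

0.9967


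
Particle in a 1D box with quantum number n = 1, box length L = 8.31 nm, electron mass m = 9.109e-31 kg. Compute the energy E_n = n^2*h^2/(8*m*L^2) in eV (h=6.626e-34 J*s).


E = n^2 * h^2 / (8 * m * L^2)
= 1^2 * (6.626e-34)^2 / (8 * 9.109e-31 * (8.31e-9)^2)
= 1 * 4.3904e-67 / (8 * 9.109e-31 * 6.9056e-17)
= 8.7245e-22 J
= 0.0054 eV

0.0054


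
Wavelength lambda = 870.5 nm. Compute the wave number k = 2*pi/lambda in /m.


k = 2 * pi / lambda
= 6.2832 / (870.5e-9)
= 6.2832 / 8.7050e-07
= 7.2179e+06 /m

7.2179e+06


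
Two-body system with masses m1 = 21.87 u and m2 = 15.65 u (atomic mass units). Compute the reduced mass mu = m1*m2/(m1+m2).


mu = m1 * m2 / (m1 + m2)
= 21.87 * 15.65 / (21.87 + 15.65)
= 342.2655 / 37.52
= 9.1222 u

9.1222


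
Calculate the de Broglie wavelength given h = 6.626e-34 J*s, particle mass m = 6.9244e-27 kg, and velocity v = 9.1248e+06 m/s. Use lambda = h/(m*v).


lambda = h / (m * v)
= 6.626e-34 / (6.9244e-27 * 9.1248e+06)
= 6.626e-34 / 6.3184e-20
= 1.0487e-14 m

1.0487e-14


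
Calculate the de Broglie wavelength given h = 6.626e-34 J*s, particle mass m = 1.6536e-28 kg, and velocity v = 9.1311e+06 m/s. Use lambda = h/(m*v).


lambda = h / (m * v)
= 6.626e-34 / (1.6536e-28 * 9.1311e+06)
= 6.626e-34 / 1.5099e-21
= 4.3883e-13 m

4.3883e-13


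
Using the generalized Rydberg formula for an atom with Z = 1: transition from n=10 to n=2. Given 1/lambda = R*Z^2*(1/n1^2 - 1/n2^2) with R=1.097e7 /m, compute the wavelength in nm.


1/lambda = R * Z^2 * (1/n1^2 - 1/n2^2)
= 1.097e7 * 1^2 * (1/2^2 - 1/10^2)
= 1.097e7 * 1 * (0.25 - 0.01)
= 2.6328e+06 /m
lambda = 1 / 2.6328e+06
= 379.8238 nm

379.8238


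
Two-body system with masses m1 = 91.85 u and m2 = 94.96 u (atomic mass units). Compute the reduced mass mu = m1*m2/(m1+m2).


mu = m1 * m2 / (m1 + m2)
= 91.85 * 94.96 / (91.85 + 94.96)
= 8722.076 / 186.81
= 46.6896 u

46.6896


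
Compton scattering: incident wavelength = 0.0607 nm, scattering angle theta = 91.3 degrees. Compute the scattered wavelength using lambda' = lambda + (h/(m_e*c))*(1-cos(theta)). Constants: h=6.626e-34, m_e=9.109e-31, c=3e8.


Compton wavelength: h/(m_e*c) = 2.4247e-12 m
d_lambda = 2.4247e-12 * (1 - cos(91.3 deg))
= 2.4247e-12 * 1.022687
= 2.4797e-12 m = 0.00248 nm
lambda' = 0.0607 + 0.00248
= 0.06318 nm

0.06318


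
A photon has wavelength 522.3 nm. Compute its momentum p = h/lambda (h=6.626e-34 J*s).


p = h / lambda
= 6.626e-34 / (522.3e-9)
= 6.626e-34 / 5.2230e-07
= 1.2686e-27 kg*m/s

1.2686e-27


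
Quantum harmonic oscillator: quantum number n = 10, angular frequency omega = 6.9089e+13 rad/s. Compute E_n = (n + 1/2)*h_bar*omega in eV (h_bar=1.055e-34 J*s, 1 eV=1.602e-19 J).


E = (n + 1/2) * h_bar * omega
= (10 + 0.5) * 1.055e-34 * 6.9089e+13
= 10.5 * 7.2889e-21
= 7.6533e-20 J
= 0.4777 eV

0.4777


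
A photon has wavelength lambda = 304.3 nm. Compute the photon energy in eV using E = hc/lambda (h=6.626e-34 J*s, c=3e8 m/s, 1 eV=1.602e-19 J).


E = hc / lambda
= (6.626e-34)(3e8) / (304.3e-9)
= 1.9878e-25 / 3.0430e-07
= 6.5324e-19 J
Converting to eV: 6.5324e-19 / 1.602e-19
= 4.0776 eV

4.0776


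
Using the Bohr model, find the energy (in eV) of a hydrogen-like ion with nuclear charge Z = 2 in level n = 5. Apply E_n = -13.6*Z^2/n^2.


E_n = -13.6 * Z^2 / n^2
= -13.6 * 2^2 / 5^2
= -13.6 * 4 / 25
= -2.176 eV

-2.176


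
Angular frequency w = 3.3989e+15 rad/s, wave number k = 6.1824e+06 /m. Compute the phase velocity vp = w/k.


vp = w / k
= 3.3989e+15 / 6.1824e+06
= 5.4977e+08 m/s

5.4977e+08


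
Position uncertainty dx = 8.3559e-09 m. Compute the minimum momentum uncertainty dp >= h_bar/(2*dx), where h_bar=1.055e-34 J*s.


dp = h_bar / (2 * dx)
= 1.055e-34 / (2 * 8.3559e-09)
= 1.055e-34 / 1.6712e-08
= 6.3129e-27 kg*m/s

6.3129e-27


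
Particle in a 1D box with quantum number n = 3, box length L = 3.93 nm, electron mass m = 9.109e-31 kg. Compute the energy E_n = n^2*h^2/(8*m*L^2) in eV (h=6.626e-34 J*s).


E = n^2 * h^2 / (8 * m * L^2)
= 3^2 * (6.626e-34)^2 / (8 * 9.109e-31 * (3.93e-9)^2)
= 9 * 4.3904e-67 / (8 * 9.109e-31 * 1.5445e-17)
= 3.5107e-20 J
= 0.2191 eV

0.2191


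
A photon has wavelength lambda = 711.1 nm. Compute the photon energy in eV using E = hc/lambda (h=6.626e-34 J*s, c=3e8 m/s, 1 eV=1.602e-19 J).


E = hc / lambda
= (6.626e-34)(3e8) / (711.1e-9)
= 1.9878e-25 / 7.1110e-07
= 2.7954e-19 J
Converting to eV: 2.7954e-19 / 1.602e-19
= 1.7449 eV

1.7449


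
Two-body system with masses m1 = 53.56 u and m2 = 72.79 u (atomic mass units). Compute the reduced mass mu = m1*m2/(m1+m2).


mu = m1 * m2 / (m1 + m2)
= 53.56 * 72.79 / (53.56 + 72.79)
= 3898.6324 / 126.35
= 30.8558 u

30.8558


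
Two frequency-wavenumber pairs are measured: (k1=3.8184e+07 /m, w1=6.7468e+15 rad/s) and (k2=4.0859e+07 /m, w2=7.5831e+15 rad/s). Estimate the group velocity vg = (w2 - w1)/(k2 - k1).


vg = (w2 - w1) / (k2 - k1)
= (7.5831e+15 - 6.7468e+15) / (4.0859e+07 - 3.8184e+07)
= 8.3630e+14 / 2.6750e+06
= 3.1264e+08 m/s

3.1264e+08


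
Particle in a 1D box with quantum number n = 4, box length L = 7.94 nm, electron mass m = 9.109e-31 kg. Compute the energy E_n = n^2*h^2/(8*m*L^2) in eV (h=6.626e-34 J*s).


E = n^2 * h^2 / (8 * m * L^2)
= 4^2 * (6.626e-34)^2 / (8 * 9.109e-31 * (7.94e-9)^2)
= 16 * 4.3904e-67 / (8 * 9.109e-31 * 6.3044e-17)
= 1.5290e-20 J
= 0.0954 eV

0.0954


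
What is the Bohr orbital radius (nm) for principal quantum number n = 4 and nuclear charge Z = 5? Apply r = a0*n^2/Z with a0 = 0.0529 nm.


r = a0 * n^2 / Z
= 0.0529 * 4^2 / 5
= 0.0529 * 16 / 5
= 0.1693 nm

0.1693


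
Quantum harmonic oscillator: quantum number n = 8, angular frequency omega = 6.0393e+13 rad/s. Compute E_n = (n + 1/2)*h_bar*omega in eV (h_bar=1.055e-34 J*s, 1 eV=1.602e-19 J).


E = (n + 1/2) * h_bar * omega
= (8 + 0.5) * 1.055e-34 * 6.0393e+13
= 8.5 * 6.3715e-21
= 5.4157e-20 J
= 0.3381 eV

0.3381


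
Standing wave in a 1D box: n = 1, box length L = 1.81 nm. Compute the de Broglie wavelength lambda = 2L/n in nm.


lambda = 2L / n
= 2 * 1.81 / 1
= 3.62 / 1
= 3.62 nm

3.62


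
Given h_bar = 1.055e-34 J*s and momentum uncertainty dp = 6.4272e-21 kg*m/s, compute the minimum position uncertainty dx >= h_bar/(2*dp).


dx = h_bar / (2 * dp)
= 1.055e-34 / (2 * 6.4272e-21)
= 1.055e-34 / 1.2854e-20
= 8.2073e-15 m

8.2073e-15


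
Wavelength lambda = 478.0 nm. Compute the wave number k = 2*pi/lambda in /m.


k = 2 * pi / lambda
= 6.2832 / (478.0e-9)
= 6.2832 / 4.7800e-07
= 1.3145e+07 /m

1.3145e+07


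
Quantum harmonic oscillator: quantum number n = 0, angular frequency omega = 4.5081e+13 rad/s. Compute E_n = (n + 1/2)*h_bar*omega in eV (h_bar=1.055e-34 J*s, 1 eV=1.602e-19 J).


E = (n + 1/2) * h_bar * omega
= (0 + 0.5) * 1.055e-34 * 4.5081e+13
= 0.5 * 4.7560e-21
= 2.3780e-21 J
= 0.0148 eV

0.0148


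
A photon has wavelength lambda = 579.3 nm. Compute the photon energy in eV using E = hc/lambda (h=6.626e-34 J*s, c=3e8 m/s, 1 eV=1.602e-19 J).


E = hc / lambda
= (6.626e-34)(3e8) / (579.3e-9)
= 1.9878e-25 / 5.7930e-07
= 3.4314e-19 J
Converting to eV: 3.4314e-19 / 1.602e-19
= 2.1419 eV

2.1419


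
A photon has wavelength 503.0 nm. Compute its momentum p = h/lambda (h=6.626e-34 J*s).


p = h / lambda
= 6.626e-34 / (503.0e-9)
= 6.626e-34 / 5.0300e-07
= 1.3173e-27 kg*m/s

1.3173e-27


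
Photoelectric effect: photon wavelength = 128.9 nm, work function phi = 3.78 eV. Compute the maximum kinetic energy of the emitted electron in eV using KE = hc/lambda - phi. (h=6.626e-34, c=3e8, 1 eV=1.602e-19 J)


E_photon = hc / lambda
= (6.626e-34)(3e8) / (128.9e-9)
= 1.5421e-18 J
= 9.6263 eV
KE = E_photon - phi
= 9.6263 - 3.78
= 5.8463 eV

5.8463


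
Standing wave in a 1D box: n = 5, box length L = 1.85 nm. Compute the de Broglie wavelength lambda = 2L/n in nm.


lambda = 2L / n
= 2 * 1.85 / 5
= 3.7 / 5
= 0.74 nm

0.74


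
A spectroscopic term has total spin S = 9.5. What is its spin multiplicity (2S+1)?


Spin multiplicity = 2S + 1
= 2 * 9.5 + 1
= 19.0 + 1
= 20

20


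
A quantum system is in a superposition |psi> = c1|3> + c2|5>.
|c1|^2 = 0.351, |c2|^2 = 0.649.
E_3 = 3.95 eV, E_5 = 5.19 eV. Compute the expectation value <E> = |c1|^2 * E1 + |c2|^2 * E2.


<E> = |c1|^2 * E1 + |c2|^2 * E2
= 0.351 * 3.95 + 0.649 * 5.19
= 1.3864 + 3.3683
= 4.7548 eV

4.7548


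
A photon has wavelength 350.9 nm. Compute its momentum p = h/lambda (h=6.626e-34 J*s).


p = h / lambda
= 6.626e-34 / (350.9e-9)
= 6.626e-34 / 3.5090e-07
= 1.8883e-27 kg*m/s

1.8883e-27


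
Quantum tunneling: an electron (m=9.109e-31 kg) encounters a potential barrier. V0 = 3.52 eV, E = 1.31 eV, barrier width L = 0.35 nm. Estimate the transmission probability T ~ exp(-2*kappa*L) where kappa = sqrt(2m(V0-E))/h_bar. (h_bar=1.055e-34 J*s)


V0 - E = 2.21 eV = 3.5404e-19 J
kappa = sqrt(2 * m * (V0-E)) / h_bar
= sqrt(2 * 9.109e-31 * 3.5404e-19) / 1.055e-34
= 7.6125e+09 /m
2*kappa*L = 2 * 7.6125e+09 * 0.35e-9
= 5.3287
T = exp(-5.3287) = 4.850249e-03

4.850249e-03


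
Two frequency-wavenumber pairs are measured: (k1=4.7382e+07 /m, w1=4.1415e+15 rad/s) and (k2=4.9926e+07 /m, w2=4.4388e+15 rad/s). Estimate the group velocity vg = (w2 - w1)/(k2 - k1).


vg = (w2 - w1) / (k2 - k1)
= (4.4388e+15 - 4.1415e+15) / (4.9926e+07 - 4.7382e+07)
= 2.9730e+14 / 2.5440e+06
= 1.1686e+08 m/s

1.1686e+08


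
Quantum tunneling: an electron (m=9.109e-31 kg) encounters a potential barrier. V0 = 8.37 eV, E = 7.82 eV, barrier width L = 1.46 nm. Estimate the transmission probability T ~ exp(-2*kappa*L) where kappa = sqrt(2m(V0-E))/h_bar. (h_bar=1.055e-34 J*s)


V0 - E = 0.55 eV = 8.8110e-20 J
kappa = sqrt(2 * m * (V0-E)) / h_bar
= sqrt(2 * 9.109e-31 * 8.8110e-20) / 1.055e-34
= 3.7976e+09 /m
2*kappa*L = 2 * 3.7976e+09 * 1.46e-9
= 11.089
T = exp(-11.089) = 1.527910e-05

1.527910e-05


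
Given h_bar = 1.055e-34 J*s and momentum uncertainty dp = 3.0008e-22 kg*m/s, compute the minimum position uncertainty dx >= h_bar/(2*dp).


dx = h_bar / (2 * dp)
= 1.055e-34 / (2 * 3.0008e-22)
= 1.055e-34 / 6.0016e-22
= 1.7579e-13 m

1.7579e-13


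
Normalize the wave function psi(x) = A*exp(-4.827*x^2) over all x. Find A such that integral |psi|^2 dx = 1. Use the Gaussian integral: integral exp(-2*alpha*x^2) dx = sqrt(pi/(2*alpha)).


integral |psi|^2 dx = A^2 * sqrt(pi/(2*alpha)) = 1
A^2 = sqrt(2*alpha/pi)
= sqrt(2 * 4.827 / pi)
= 1.752987
A = sqrt(1.752987)
= 1.324

1.324


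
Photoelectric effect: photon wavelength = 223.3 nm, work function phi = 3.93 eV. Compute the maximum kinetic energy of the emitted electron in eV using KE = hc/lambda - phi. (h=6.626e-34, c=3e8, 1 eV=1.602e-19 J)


E_photon = hc / lambda
= (6.626e-34)(3e8) / (223.3e-9)
= 8.9019e-19 J
= 5.5568 eV
KE = E_photon - phi
= 5.5568 - 3.93
= 1.6268 eV

1.6268


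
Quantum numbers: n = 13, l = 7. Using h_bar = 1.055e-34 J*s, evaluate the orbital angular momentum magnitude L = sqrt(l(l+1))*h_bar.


L = sqrt(l*(l+1)) * h_bar
= sqrt(7 * 8) * 1.055e-34
= sqrt(56) * 1.055e-34
= 7.4833 * 1.055e-34
= 7.8949e-34 J*s

7.8949e-34


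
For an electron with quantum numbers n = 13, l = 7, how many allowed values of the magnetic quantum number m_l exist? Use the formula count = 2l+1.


m_l ranges from -l to +l in integer steps
So m_l goes from -7 to +7
Count = 2l + 1 = 2*7 + 1
= 15

15


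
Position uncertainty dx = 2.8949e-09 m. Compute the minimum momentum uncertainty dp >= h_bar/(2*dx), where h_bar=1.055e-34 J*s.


dp = h_bar / (2 * dx)
= 1.055e-34 / (2 * 2.8949e-09)
= 1.055e-34 / 5.7898e-09
= 1.8222e-26 kg*m/s

1.8222e-26


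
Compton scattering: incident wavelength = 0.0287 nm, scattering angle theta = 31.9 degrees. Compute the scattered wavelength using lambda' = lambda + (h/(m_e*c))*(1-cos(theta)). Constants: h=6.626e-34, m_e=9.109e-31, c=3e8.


Compton wavelength: h/(m_e*c) = 2.4247e-12 m
d_lambda = 2.4247e-12 * (1 - cos(31.9 deg))
= 2.4247e-12 * 0.151028
= 3.6620e-13 m = 0.000366 nm
lambda' = 0.0287 + 0.000366
= 0.029066 nm

0.029066


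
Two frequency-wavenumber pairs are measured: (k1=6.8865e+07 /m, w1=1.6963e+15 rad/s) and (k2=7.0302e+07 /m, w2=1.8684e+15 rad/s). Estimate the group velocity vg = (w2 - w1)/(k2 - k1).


vg = (w2 - w1) / (k2 - k1)
= (1.8684e+15 - 1.6963e+15) / (7.0302e+07 - 6.8865e+07)
= 1.7210e+14 / 1.4370e+06
= 1.1976e+08 m/s

1.1976e+08


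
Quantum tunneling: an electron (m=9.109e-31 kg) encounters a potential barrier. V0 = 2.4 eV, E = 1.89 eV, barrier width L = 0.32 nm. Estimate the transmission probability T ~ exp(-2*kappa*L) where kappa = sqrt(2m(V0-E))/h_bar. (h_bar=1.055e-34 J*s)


V0 - E = 0.51 eV = 8.1702e-20 J
kappa = sqrt(2 * m * (V0-E)) / h_bar
= sqrt(2 * 9.109e-31 * 8.1702e-20) / 1.055e-34
= 3.6569e+09 /m
2*kappa*L = 2 * 3.6569e+09 * 0.32e-9
= 2.3404
T = exp(-2.3404) = 9.628698e-02

9.628698e-02


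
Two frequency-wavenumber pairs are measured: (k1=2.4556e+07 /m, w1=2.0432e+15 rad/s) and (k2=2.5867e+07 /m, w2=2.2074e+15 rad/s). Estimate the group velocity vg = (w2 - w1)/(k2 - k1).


vg = (w2 - w1) / (k2 - k1)
= (2.2074e+15 - 2.0432e+15) / (2.5867e+07 - 2.4556e+07)
= 1.6420e+14 / 1.3110e+06
= 1.2525e+08 m/s

1.2525e+08


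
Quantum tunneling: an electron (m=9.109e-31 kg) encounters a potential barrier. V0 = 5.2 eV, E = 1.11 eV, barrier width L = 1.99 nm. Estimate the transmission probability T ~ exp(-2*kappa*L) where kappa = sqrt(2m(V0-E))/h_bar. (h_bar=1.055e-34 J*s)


V0 - E = 4.09 eV = 6.5522e-19 J
kappa = sqrt(2 * m * (V0-E)) / h_bar
= sqrt(2 * 9.109e-31 * 6.5522e-19) / 1.055e-34
= 1.0356e+10 /m
2*kappa*L = 2 * 1.0356e+10 * 1.99e-9
= 41.2168
T = exp(-41.2168) = 1.258310e-18

1.258310e-18


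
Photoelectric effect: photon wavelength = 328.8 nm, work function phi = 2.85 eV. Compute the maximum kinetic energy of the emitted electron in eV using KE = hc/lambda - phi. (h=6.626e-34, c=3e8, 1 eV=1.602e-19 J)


E_photon = hc / lambda
= (6.626e-34)(3e8) / (328.8e-9)
= 6.0456e-19 J
= 3.7738 eV
KE = E_photon - phi
= 3.7738 - 2.85
= 0.9238 eV

0.9238


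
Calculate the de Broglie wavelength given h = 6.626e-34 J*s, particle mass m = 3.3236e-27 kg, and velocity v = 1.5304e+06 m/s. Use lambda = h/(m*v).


lambda = h / (m * v)
= 6.626e-34 / (3.3236e-27 * 1.5304e+06)
= 6.626e-34 / 5.0864e-21
= 1.3027e-13 m

1.3027e-13


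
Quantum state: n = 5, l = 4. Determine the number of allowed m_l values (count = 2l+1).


m_l ranges from -l to +l in integer steps
So m_l goes from -4 to +4
Count = 2l + 1 = 2*4 + 1
= 9

9


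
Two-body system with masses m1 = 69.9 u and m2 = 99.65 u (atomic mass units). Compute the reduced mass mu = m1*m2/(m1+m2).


mu = m1 * m2 / (m1 + m2)
= 69.9 * 99.65 / (69.9 + 99.65)
= 6965.535 / 169.55
= 41.0825 u

41.0825


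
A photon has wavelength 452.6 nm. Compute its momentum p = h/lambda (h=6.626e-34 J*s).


p = h / lambda
= 6.626e-34 / (452.6e-9)
= 6.626e-34 / 4.5260e-07
= 1.4640e-27 kg*m/s

1.4640e-27
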